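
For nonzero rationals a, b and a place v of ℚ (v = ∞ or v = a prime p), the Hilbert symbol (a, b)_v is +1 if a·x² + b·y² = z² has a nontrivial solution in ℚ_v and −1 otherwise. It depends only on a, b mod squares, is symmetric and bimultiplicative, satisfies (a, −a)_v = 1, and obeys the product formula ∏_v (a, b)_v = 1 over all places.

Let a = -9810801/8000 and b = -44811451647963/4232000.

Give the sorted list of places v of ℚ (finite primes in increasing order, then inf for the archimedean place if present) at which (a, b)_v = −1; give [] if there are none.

(a, b) ≡ (-5005, -15) mod (ℚ^×)²; places V = {2, 3, 5, 7, 11, 13, 23, ∞}.
(a,b)_23: α=0, u≡9; β=-2, v≡6 (mod 23); (9|23)=+1, (6|23)=+1; sign (−1)^0·+1^-2·+1^0 = +1.
(a,b)_∞: sgn(-5005)=−, sgn(-15)=−, so -1.
(a,b)_5: α=-3, u≡1; β=-3, v≡2 (mod 5); (1|5)=+1, (2|5)=-1; sign (−1)^0·+1^-3·-1^-3 = -1.
(a,b)_3: α=4, u≡2; β=7, v≡1 (mod 3); (2|3)=-1, (1|3)=+1; sign (−1)^0·-1^7·+1^4 = -1.
(a,b)_11: α=3, u≡7; β=4, v≡2 (mod 11); (7|11)=-1, (2|11)=-1; sign (−1)^0·-1^4·-1^3 = -1.
(a,b)_13: α=1, u≡5; β=4, v≡11 (mod 13); (5|13)=-1, (11|13)=-1; sign (−1)^0·-1^4·-1^1 = -1.
(a,b)_2: α=-6, β=-6; u≡3, v≡1 (mod 8); ε(u)ε(v)=1·0, αω(v)=-6·0, βω(u)=-6·1; sum ≡ 0  ⇒  +1.
(a,b)_7: α=1, u≡3; β=2, v≡3 (mod 7); (3|7)=-1, (3|7)=-1; sign (−1)^0·-1^2·-1^1 = -1.
Ram(-5005, -15) = {3, 5, 7, 11, 13, ∞}; no ℚ_3-point on the conic.

[3, 5, 7, 11, 13, inf]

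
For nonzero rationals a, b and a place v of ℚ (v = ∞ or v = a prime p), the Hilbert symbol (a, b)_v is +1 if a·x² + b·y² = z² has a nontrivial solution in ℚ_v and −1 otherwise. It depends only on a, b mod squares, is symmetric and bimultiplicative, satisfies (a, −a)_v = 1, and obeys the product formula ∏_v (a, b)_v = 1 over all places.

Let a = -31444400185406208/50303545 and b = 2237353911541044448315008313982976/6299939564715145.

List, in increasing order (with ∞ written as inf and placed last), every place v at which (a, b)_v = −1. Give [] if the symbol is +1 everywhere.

Mod squares: a ≡ -1430715, b ≡ 870. Check v ∈ {∞, 2, 3, 5, 7, 11, 13, 19, 23, 29, 31}.
v=2: v_2(a)=8, v_2(b)=19; units ≡ 5, 3 (mod 8); ε·ε+αω+βω = 0·1+8·1+19·1 ≡ 1  ⇒  (a,b)_2 = -1.
v=3: a=3^5·(≡2), b=3^13·(≡2) mod 3; (2|3)=-1, (2|3)=-1; (−1)^{5·13·1}·(-1)^13·(-1)^5 = -1.
v=∞: -1430715 < 0 and 870 > 0  ⇒  (a,b)_∞ = +1.
v=19: a=19^-2·(≡1), b=19^-6·(≡12) mod 19; (1|19)=+1, (12|19)=-1; (−1)^{-2·-6·9}·(+1)^-6·(-1)^-2 = +1.
v=29: a=29^-1·(≡9), b=29^-1·(≡22) mod 29; (9|29)=+1, (22|29)=+1; (−1)^{-1·-1·14}·(+1)^-1·(+1)^-1 = +1.
v=13: a=13^1·(≡3), b=13^0·(≡3) mod 13; (3|13)=+1, (3|13)=+1; (−1)^{1·0·6}·(+1)^0·(+1)^1 = +1.
v=31: a=31^-2·(≡7), b=31^-4·(≡7) mod 31; (7|31)=+1, (7|31)=+1; (−1)^{-2·-4·15}·(+1)^-4·(+1)^-2 = +1.
v=5: a=5^-1·(≡3), b=5^-1·(≡4) mod 5; (3|5)=-1, (4|5)=+1; (−1)^{-1·-1·2}·(-1)^-1·(+1)^-1 = -1.
v=23: a=23^3·(≡11), b=23^8·(≡21) mod 23; (11|23)=-1, (21|23)=-1; (−1)^{3·8·11}·(-1)^8·(-1)^3 = -1.
v=11: a=11^3·(≡8), b=11^2·(≡1) mod 11; (8|11)=-1, (1|11)=+1; (−1)^{3·2·5}·(-1)^2·(+1)^3 = +1.
v=7: a=7^4·(≡4), b=7^10·(≡1) mod 7; (4|7)=+1, (1|7)=+1; (−1)^{4·10·3}·(+1)^10·(+1)^4 = +1.
Ram(-1430715, 870) = {2, 3, 5, 23}; no ℚ_2-point on the conic.

[2, 3, 5, 23]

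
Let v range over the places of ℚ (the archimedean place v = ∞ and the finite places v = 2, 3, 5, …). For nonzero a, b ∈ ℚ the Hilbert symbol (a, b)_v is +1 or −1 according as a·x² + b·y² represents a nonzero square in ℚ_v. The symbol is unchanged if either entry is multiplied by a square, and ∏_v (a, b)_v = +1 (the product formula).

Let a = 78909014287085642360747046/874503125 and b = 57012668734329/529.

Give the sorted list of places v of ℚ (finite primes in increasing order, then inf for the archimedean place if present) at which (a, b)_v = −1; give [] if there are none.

(a, b) ≡ (15470, 209) mod (ℚ^×)²; places V = {2, 3, 5, 7, 11, 13, 17, 19, 23, ∞}.
(a,b)_∞: sgn(15470)=+, sgn(209)=+, so +1.
(a,b)_11: α=6, u≡4; β=3, v≡2 (mod 11); (4|11)=+1, (2|11)=-1; sign (−1)^0·+1^3·-1^6 = +1.
(a,b)_19: α=6, u≡5; β=3, v≡11 (mod 19); (5|19)=+1, (11|19)=+1; sign (−1)^0·+1^3·+1^6 = +1.
(a,b)_3: α=2, u≡2; β=2, v≡2 (mod 3); (2|3)=-1, (2|3)=-1; sign (−1)^0·-1^2·-1^2 = +1.
(a,b)_23: α=-4, u≡22; β=-2, v≡6 (mod 23); (22|23)=-1, (6|23)=+1; sign (−1)^0·-1^-2·+1^-4 = +1.
(a,b)_7: α=7, u≡3; β=4, v≡6 (mod 7); (3|7)=-1, (6|7)=-1; sign (−1)^0·-1^4·-1^7 = -1.
(a,b)_17: α=3, u≡8; β=2, v≡6 (mod 17); (8|17)=+1, (6|17)=-1; sign (−1)^0·+1^2·-1^3 = -1.
(a,b)_5: α=-5, u≡1; β=0, v≡1 (mod 5); (1|5)=+1, (1|5)=+1; sign (−1)^0·+1^0·+1^-5 = +1.
(a,b)_13: α=1, u≡11; β=0, v≡1 (mod 13); (11|13)=-1, (1|13)=+1; sign (−1)^0·-1^0·+1^1 = +1.
(a,b)_2: α=1, β=0; u≡7, v≡1 (mod 8); ε(u)ε(v)=1·0, αω(v)=1·0, βω(u)=0·0; sum ≡ 0  ⇒  +1.
(15470, 209 / ℚ) ramifies at {7, 17}: a division algebra.

[7, 17]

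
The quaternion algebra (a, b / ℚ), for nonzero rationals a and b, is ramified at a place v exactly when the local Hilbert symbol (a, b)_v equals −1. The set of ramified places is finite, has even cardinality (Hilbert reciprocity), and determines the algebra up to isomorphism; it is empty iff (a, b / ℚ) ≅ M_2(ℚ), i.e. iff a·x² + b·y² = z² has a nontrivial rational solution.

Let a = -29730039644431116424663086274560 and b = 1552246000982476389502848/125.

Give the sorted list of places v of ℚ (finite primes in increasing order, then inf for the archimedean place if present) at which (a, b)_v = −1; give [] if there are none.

Mod squares: a ≡ -75824006390, b ≡ 3910. Check v ∈ {∞, 2, 3, 5, 11, 13, 17, 23, 29, 31, 37, 53}.
v=29: a=29^3·(≡26), b=29^2·(≡24) mod 29; (26|29)=-1, (24|29)=+1; (−1)^{3·2·14}·(-1)^2·(+1)^3 = +1.
v=53: a=53^3·(≡47), b=53^2·(≡23) mod 53; (47|53)=+1, (23|53)=-1; (−1)^{3·2·26}·(+1)^2·(-1)^3 = -1.
v=13: a=13^2·(≡5), b=13^2·(≡1) mod 13; (5|13)=-1, (1|13)=+1; (−1)^{2·2·6}·(-1)^2·(+1)^2 = +1.
v=2: v_2(a)=11, v_2(b)=7; units ≡ 5, 3 (mod 8); ε·ε+αω+βω = 0·1+11·1+7·1 ≡ 0  ⇒  (a,b)_2 = +1.
v=31: a=31^3·(≡23), b=31^2·(≡16) mod 31; (23|31)=-1, (16|31)=+1; (−1)^{3·2·15}·(-1)^2·(+1)^3 = +1.
v=17: a=17^1·(≡8), b=17^1·(≡2) mod 17; (8|17)=+1, (2|17)=+1; (−1)^{1·1·8}·(+1)^1·(+1)^1 = +1.
v=3: a=3^6·(≡1), b=3^10·(≡1) mod 3; (1|3)=+1, (1|3)=+1; (−1)^{6·10·1}·(+1)^10·(+1)^6 = +1.
v=11: a=11^1·(≡4), b=11^0·(≡3) mod 11; (4|11)=+1, (3|11)=+1; (−1)^{1·0·5}·(+1)^0·(+1)^1 = +1.
v=∞: -75824006390 < 0 and 3910 > 0  ⇒  (a,b)_∞ = +1.
v=37: a=37^3·(≡10), b=37^2·(≡21) mod 37; (10|37)=+1, (21|37)=+1; (−1)^{3·2·18}·(+1)^2·(+1)^3 = +1.
v=23: a=23^1·(≡13), b=23^1·(≡4) mod 23; (13|23)=+1, (4|23)=+1; (−1)^{1·1·11}·(+1)^1·(+1)^1 = -1.
v=5: a=5^1·(≡3), b=5^-3·(≡3) mod 5; (3|5)=-1, (3|5)=-1; (−1)^{1·-3·2}·(-1)^-3·(-1)^1 = +1.
Ram(-75824006390, 3910) = {23, 53}; no ℚ_23-point on the conic.

[23, 53]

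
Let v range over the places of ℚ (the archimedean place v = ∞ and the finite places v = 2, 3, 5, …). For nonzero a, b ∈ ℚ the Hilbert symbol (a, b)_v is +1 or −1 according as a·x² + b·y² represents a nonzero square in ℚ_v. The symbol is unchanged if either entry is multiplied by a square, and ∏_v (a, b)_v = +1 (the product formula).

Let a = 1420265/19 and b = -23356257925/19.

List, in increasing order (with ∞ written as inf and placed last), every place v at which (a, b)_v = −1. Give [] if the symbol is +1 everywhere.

[5, 17, 19, 31]

(a, b) ≡ (550715, -2993887) mod (ℚ^×)²; places V = {2, 5, 7, 11, 13, 17, 19, 23, 31, ∞}.
(a,b)_31: α=1, u≡8; β=1, v≡4 (mod 31); (8|31)=+1, (4|31)=+1; sign (−1)^1·+1^1·+1^1 = -1.
(a,b)_2: α=0, β=0; u≡3, v≡1 (mod 8); ε(u)ε(v)=1·0, αω(v)=0·0, βω(u)=0·1; sum ≡ 0  ⇒  +1.
(a,b)_11: α=1, u≡1; β=2, v≡1 (mod 11); (1|11)=+1, (1|11)=+1; sign (−1)^0·+1^2·+1^1 = +1.
(a,b)_23: α=0, u≡2; β=1, v≡19 (mod 23); (2|23)=+1, (19|23)=-1; sign (−1)^0·+1^1·-1^0 = +1.
(a,b)_∞: sgn(550715)=+, sgn(-2993887)=−, so +1.
(a,b)_13: α=0, u≡9; β=1, v≡3 (mod 13); (9|13)=+1, (3|13)=+1; sign (−1)^0·+1^1·+1^0 = +1.
(a,b)_5: α=1, u≡2; β=2, v≡2 (mod 5); (2|5)=-1, (2|5)=-1; sign (−1)^0·-1^2·-1^1 = -1.
(a,b)_7: α=2, u≡1; β=2, v≡5 (mod 7); (1|7)=+1, (5|7)=-1; sign (−1)^0·+1^2·-1^2 = +1.
(a,b)_17: α=1, u≡12; β=1, v≡13 (mod 17); (12|17)=-1, (13|17)=+1; sign (−1)^0·-1^1·+1^1 = -1.
(a,b)_19: α=-1, u≡15; β=-1, v≡2 (mod 19); (15|19)=-1, (2|19)=-1; sign (−1)^1·-1^-1·-1^-1 = -1.
(550715, -2993887 / ℚ) ramifies at {5, 17, 19, 31}: a division algebra.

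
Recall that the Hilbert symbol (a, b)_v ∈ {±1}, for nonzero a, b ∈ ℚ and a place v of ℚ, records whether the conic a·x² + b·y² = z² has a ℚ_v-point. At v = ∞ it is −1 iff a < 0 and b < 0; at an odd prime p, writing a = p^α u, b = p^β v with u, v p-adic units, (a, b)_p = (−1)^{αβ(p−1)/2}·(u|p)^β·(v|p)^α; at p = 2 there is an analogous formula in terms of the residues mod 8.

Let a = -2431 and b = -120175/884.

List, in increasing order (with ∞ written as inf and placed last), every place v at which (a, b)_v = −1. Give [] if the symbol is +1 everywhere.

(a, b) ≡ (-2431, -1062347) mod (ℚ^×)²; places V = {2, 5, 11, 13, 17, 19, 23, ∞}.
(a,b)_23: α=0, u≡7; β=1, v≡18 (mod 23); (7|23)=-1, (18|23)=+1; sign (−1)^0·-1^1·+1^0 = -1.
(a,b)_5: α=0, u≡4; β=2, v≡2 (mod 5); (4|5)=+1, (2|5)=-1; sign (−1)^0·+1^2·-1^0 = +1.
(a,b)_11: α=1, u≡10; β=1, v≡5 (mod 11); (10|11)=-1, (5|11)=+1; sign (−1)^1·-1^1·+1^1 = +1.
(a,b)_17: α=1, u≡10; β=-1, v≡15 (mod 17); (10|17)=-1, (15|17)=+1; sign (−1)^0·-1^-1·+1^1 = -1.
(a,b)_∞: sgn(-2431)=−, sgn(-1062347)=−, so -1.
(a,b)_2: α=0, β=-2; u≡1, v≡5 (mod 8); ε(u)ε(v)=0·0, αω(v)=0·1, βω(u)=-2·0; sum ≡ 0  ⇒  +1.
(a,b)_13: α=1, u≡8; β=-1, v≡12 (mod 13); (8|13)=-1, (12|13)=+1; sign (−1)^0·-1^-1·+1^1 = -1.
(a,b)_19: α=0, u≡1; β=1, v≡4 (mod 19); (1|19)=+1, (4|19)=+1; sign (−1)^0·+1^1·+1^0 = +1.
Ram(-2431, -1062347) = {13, 17, 23, ∞}; no ℚ_13-point on the conic.

[13, 17, 23, inf]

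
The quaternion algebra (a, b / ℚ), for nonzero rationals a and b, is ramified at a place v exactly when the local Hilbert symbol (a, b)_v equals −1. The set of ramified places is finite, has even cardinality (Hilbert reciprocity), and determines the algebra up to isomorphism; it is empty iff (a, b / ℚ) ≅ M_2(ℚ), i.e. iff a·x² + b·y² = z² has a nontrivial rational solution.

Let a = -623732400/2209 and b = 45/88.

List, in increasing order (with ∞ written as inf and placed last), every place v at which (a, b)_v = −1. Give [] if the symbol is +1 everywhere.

Mod squares: a ≡ -2139, b ≡ 110. Check v ∈ {∞, 2, 3, 5, 11, 23, 31, 47}.
v=23: a=23^1·(≡17), b=23^0·(≡6) mod 23; (17|23)=-1, (6|23)=+1; (−1)^{1·0·11}·(-1)^0·(+1)^1 = +1.
v=47: a=47^-2·(≡41), b=47^0·(≡16) mod 47; (41|47)=-1, (16|47)=+1; (−1)^{-2·0·23}·(-1)^0·(+1)^-2 = +1.
v=31: a=31^1·(≡11), b=31^0·(≡22) mod 31; (11|31)=-1, (22|31)=-1; (−1)^{1·0·15}·(-1)^0·(-1)^1 = -1.
v=2: v_2(a)=4, v_2(b)=-3; units ≡ 5, 7 (mod 8); ε·ε+αω+βω = 0·1+4·0+-3·1 ≡ 1  ⇒  (a,b)_2 = -1.
v=3: a=3^7·(≡1), b=3^2·(≡2) mod 3; (1|3)=+1, (2|3)=-1; (−1)^{7·2·1}·(+1)^2·(-1)^7 = -1.
v=5: a=5^2·(≡1), b=5^1·(≡3) mod 5; (1|5)=+1, (3|5)=-1; (−1)^{2·1·2}·(+1)^1·(-1)^2 = +1.
v=∞: -2139 < 0 and 110 > 0  ⇒  (a,b)_∞ = +1.
v=11: a=11^0·(≡8), b=11^-1·(≡7) mod 11; (8|11)=-1, (7|11)=-1; (−1)^{0·-1·5}·(-1)^-1·(-1)^0 = -1.
(-2139, 110 / ℚ) ramifies at {2, 3, 11, 31}: a division algebra.

[2, 3, 11, 31]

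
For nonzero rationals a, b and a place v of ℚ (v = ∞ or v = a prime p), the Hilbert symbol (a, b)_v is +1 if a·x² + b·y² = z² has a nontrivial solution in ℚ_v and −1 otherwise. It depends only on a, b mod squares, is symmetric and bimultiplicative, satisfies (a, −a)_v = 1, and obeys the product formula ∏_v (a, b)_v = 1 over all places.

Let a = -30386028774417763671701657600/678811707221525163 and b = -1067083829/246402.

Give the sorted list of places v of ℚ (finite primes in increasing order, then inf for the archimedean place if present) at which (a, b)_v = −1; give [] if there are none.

[3, 23, 31, inf]

Mod squares: a ≡ -3127218, b ≡ -45322. Check v ∈ {∞, 2, 3, 5, 7, 11, 13, 17, 23, 31, 43}.
v=2: v_2(a)=11, v_2(b)=-1; units ≡ 7, 3 (mod 8); ε·ε+αω+βω = 1·1+11·1+-1·0 ≡ 0  ⇒  (a,b)_2 = +1.
v=23: a=23^1·(≡10), b=23^0·(≡7) mod 23; (10|23)=-1, (7|23)=-1; (−1)^{1·0·11}·(-1)^0·(-1)^1 = -1.
v=13: a=13^-6·(≡4), b=13^-2·(≡10) mod 13; (4|13)=+1, (10|13)=+1; (−1)^{-6·-2·6}·(+1)^-2·(+1)^-6 = +1.
v=∞: -3127218 < 0 and -45322 < 0  ⇒  (a,b)_∞ = -1.
v=7: a=7^4·(≡2), b=7^2·(≡5) mod 7; (2|7)=+1, (5|7)=-1; (−1)^{4·2·3}·(+1)^2·(-1)^4 = +1.
v=11: a=11^-2·(≡3), b=11^0·(≡1) mod 11; (3|11)=+1, (1|11)=+1; (−1)^{-2·0·5}·(+1)^0·(+1)^-2 = +1.
v=31: a=31^7·(≡30), b=31^3·(≡30) mod 31; (30|31)=-1, (30|31)=-1; (−1)^{7·3·15}·(-1)^3·(-1)^7 = -1.
v=43: a=43^3·(≡26), b=43^1·(≡25) mod 43; (26|43)=-1, (25|43)=+1; (−1)^{3·1·21}·(-1)^1·(+1)^3 = +1.
v=3: a=3^-19·(≡1), b=3^-6·(≡2) mod 3; (1|3)=+1, (2|3)=-1; (−1)^{-19·-6·1}·(+1)^-6·(-1)^-19 = -1.
v=5: a=5^2·(≡2), b=5^0·(≡3) mod 5; (2|5)=-1, (3|5)=-1; (−1)^{2·0·2}·(-1)^0·(-1)^2 = +1.
v=17: a=17^3·(≡10), b=17^1·(≡6) mod 17; (10|17)=-1, (6|17)=-1; (−1)^{3·1·8}·(-1)^1·(-1)^3 = +1.
(-3127218, -45322 / ℚ) ramifies at {3, 23, 31, ∞}: a division algebra.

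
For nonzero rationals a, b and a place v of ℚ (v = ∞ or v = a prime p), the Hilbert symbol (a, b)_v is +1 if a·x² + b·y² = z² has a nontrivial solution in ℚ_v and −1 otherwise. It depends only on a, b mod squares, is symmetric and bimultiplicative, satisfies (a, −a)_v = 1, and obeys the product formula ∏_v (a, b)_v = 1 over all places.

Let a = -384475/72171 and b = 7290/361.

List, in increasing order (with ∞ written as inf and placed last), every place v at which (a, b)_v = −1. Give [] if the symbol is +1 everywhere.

[7, 11]

Mod squares: a ≡ -1001, b ≡ 10. Check v ∈ {∞, 2, 3, 5, 7, 11, 13, 19}.
v=∞: -1001 < 0 and 10 > 0  ⇒  (a,b)_∞ = +1.
v=2: v_2(a)=0, v_2(b)=1; units ≡ 7, 5 (mod 8); ε·ε+αω+βω = 1·0+0·1+1·0 ≡ 0  ⇒  (a,b)_2 = +1.
v=3: a=3^-8·(≡1), b=3^6·(≡1) mod 3; (1|3)=+1, (1|3)=+1; (−1)^{-8·6·1}·(+1)^6·(+1)^-8 = +1.
v=11: a=11^-1·(≡6), b=11^0·(≡7) mod 11; (6|11)=-1, (7|11)=-1; (−1)^{-1·0·5}·(-1)^0·(-1)^-1 = -1.
v=13: a=13^3·(≡9), b=13^0·(≡1) mod 13; (9|13)=+1, (1|13)=+1; (−1)^{3·0·6}·(+1)^0·(+1)^3 = +1.
v=7: a=7^1·(≡4), b=7^0·(≡6) mod 7; (4|7)=+1, (6|7)=-1; (−1)^{1·0·3}·(+1)^0·(-1)^1 = -1.
v=19: a=19^0·(≡1), b=19^-2·(≡13) mod 19; (1|19)=+1, (13|19)=-1; (−1)^{0·-2·9}·(+1)^-2·(-1)^0 = +1.
v=5: a=5^2·(≡1), b=5^1·(≡3) mod 5; (1|5)=+1, (3|5)=-1; (−1)^{2·1·2}·(+1)^1·(-1)^2 = +1.
|Ram(-1001, 10)| = 2, even; anisotropic at {7, 11}.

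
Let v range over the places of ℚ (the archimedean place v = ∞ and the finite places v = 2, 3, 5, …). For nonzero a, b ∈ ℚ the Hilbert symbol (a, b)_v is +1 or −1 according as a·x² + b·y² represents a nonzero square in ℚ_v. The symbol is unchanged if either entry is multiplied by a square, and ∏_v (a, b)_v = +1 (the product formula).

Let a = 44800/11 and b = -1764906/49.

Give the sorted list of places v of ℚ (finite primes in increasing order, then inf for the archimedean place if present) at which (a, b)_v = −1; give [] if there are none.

Mod squares: a ≡ 77, b ≡ -14586. Check v ∈ {∞, 2, 3, 5, 7, 11, 13, 17}.
v=2: v_2(a)=8, v_2(b)=1; units ≡ 5, 3 (mod 8); ε·ε+αω+βω = 0·1+8·1+1·1 ≡ 1  ⇒  (a,b)_2 = -1.
v=11: a=11^-1·(≡8), b=11^3·(≡1) mod 11; (8|11)=-1, (1|11)=+1; (−1)^{-1·3·5}·(-1)^3·(+1)^-1 = +1.
v=5: a=5^2·(≡2), b=5^0·(≡1) mod 5; (2|5)=-1, (1|5)=+1; (−1)^{2·0·2}·(-1)^0·(+1)^2 = +1.
v=∞: 77 > 0 and -14586 < 0  ⇒  (a,b)_∞ = +1.
v=13: a=13^0·(≡12), b=13^1·(≡1) mod 13; (12|13)=+1, (1|13)=+1; (−1)^{0·1·6}·(+1)^1·(+1)^0 = +1.
v=17: a=17^0·(≡2), b=17^1·(≡8) mod 17; (2|17)=+1, (8|17)=+1; (−1)^{0·1·8}·(+1)^1·(+1)^0 = +1.
v=3: a=3^0·(≡2), b=3^1·(≡1) mod 3; (2|3)=-1, (1|3)=+1; (−1)^{0·1·1}·(-1)^1·(+1)^0 = -1.
v=7: a=7^1·(≡4), b=7^-2·(≡4) mod 7; (4|7)=+1, (4|7)=+1; (−1)^{1·-2·3}·(+1)^-2·(+1)^1 = +1.
|Ram(77, -14586)| = 2, even; anisotropic at {2, 3}.

[2, 3]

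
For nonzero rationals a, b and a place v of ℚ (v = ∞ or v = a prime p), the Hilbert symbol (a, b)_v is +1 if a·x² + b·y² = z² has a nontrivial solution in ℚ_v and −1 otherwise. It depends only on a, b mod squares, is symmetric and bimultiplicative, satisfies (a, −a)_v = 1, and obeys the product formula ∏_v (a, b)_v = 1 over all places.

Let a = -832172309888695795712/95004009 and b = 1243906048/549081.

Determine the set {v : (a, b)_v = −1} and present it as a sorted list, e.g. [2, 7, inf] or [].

Mod squares: a ≡ -77, b ≡ 75922. Check v ∈ {∞, 2, 3, 7, 11, 13, 17, 19, 29, 37}.
v=∞: -77 < 0 and 75922 > 0  ⇒  (a,b)_∞ = +1.
v=17: a=17^2·(≡2), b=17^1·(≡7) mod 17; (2|17)=+1, (7|17)=-1; (−1)^{2·1·8}·(+1)^1·(-1)^2 = +1.
v=37: a=37^2·(≡1), b=37^0·(≡14) mod 37; (1|37)=+1, (14|37)=-1; (−1)^{2·0·18}·(+1)^0·(-1)^2 = +1.
v=11: a=11^3·(≡9), b=11^1·(≡5) mod 11; (9|11)=+1, (5|11)=+1; (−1)^{3·1·5}·(+1)^1·(+1)^3 = -1.
v=7: a=7^1·(≡6), b=7^1·(≡5) mod 7; (6|7)=-1, (5|7)=-1; (−1)^{1·1·3}·(-1)^1·(-1)^1 = -1.
v=3: a=3^-6·(≡1), b=3^-2·(≡1) mod 3; (1|3)=+1, (1|3)=+1; (−1)^{-6·-2·1}·(+1)^-2·(+1)^-6 = +1.
v=29: a=29^2·(≡15), b=29^1·(≡19) mod 29; (15|29)=-1, (19|29)=-1; (−1)^{2·1·14}·(-1)^1·(-1)^2 = -1.
v=19: a=19^-4·(≡2), b=19^-2·(≡7) mod 19; (2|19)=-1, (7|19)=+1; (−1)^{-4·-2·9}·(-1)^-2·(+1)^-4 = +1.
v=2: v_2(a)=28, v_2(b)=15; units ≡ 3, 1 (mod 8); ε·ε+αω+βω = 1·0+28·0+15·1 ≡ 1  ⇒  (a,b)_2 = -1.
v=13: a=13^0·(≡1), b=13^-2·(≡5) mod 13; (1|13)=+1, (5|13)=-1; (−1)^{0·-2·6}·(+1)^-2·(-1)^0 = +1.
Ram(-77, 75922) = {2, 7, 11, 29}; no ℚ_2-point on the conic.

[2, 7, 11, 29]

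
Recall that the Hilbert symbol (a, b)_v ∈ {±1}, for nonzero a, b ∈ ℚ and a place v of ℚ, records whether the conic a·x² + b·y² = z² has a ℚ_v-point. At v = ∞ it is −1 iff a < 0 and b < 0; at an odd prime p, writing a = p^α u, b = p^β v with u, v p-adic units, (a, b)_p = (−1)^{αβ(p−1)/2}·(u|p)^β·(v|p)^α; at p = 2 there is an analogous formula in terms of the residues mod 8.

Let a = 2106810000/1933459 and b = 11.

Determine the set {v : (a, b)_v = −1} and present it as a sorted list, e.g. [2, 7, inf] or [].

[2, 11]

(a, b) ≡ (19, 11) mod (ℚ^×)²; places V = {2, 3, 5, 11, 17, 19, 29, ∞}.
(a,b)_5: α=4, u≡4; β=0, v≡1 (mod 5); (4|5)=+1, (1|5)=+1; sign (−1)^0·+1^0·+1^4 = +1.
(a,b)_3: α=6, u≡1; β=0, v≡2 (mod 3); (1|3)=+1, (2|3)=-1; sign (−1)^0·+1^0·-1^6 = +1.
(a,b)_17: α=2, u≡4; β=0, v≡11 (mod 17); (4|17)=+1, (11|17)=-1; sign (−1)^0·+1^0·-1^2 = +1.
(a,b)_19: α=-1, u≡1; β=0, v≡11 (mod 19); (1|19)=+1, (11|19)=+1; sign (−1)^0·+1^0·+1^-1 = +1.
(a,b)_11: α=-2, u≡6; β=1, v≡1 (mod 11); (6|11)=-1, (1|11)=+1; sign (−1)^0·-1^1·+1^-2 = -1.
(a,b)_∞: sgn(19)=+, sgn(11)=+, so +1.
(a,b)_29: α=-2, u≡17; β=0, v≡11 (mod 29); (17|29)=-1, (11|29)=-1; sign (−1)^0·-1^0·-1^-2 = +1.
(a,b)_2: α=4, β=0; u≡3, v≡3 (mod 8); ε(u)ε(v)=1·1, αω(v)=4·1, βω(u)=0·1; sum ≡ 1  ⇒  -1.
|Ram(19, 11)| = 2, even; anisotropic at {2, 11}.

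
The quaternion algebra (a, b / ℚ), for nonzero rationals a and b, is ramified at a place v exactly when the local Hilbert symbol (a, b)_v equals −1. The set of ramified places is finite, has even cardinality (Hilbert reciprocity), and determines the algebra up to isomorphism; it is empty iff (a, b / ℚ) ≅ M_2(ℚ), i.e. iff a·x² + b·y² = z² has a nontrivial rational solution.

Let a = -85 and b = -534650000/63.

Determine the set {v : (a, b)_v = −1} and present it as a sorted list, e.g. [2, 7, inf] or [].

(a, b) ≡ (-85, -1295) mod (ℚ^×)²; places V = {2, 3, 5, 7, 17, 37, ∞}.
(a,b)_37: α=0, u≡26; β=1, v≡22 (mod 37); (26|37)=+1, (22|37)=-1; sign (−1)^0·+1^1·-1^0 = +1.
(a,b)_5: α=1, u≡3; β=5, v≡4 (mod 5); (3|5)=-1, (4|5)=+1; sign (−1)^0·-1^5·+1^1 = -1.
(a,b)_7: α=0, u≡6; β=-1, v≡2 (mod 7); (6|7)=-1, (2|7)=+1; sign (−1)^0·-1^-1·+1^0 = -1.
(a,b)_17: α=1, u≡12; β=2, v≡12 (mod 17); (12|17)=-1, (12|17)=-1; sign (−1)^0·-1^2·-1^1 = -1.
(a,b)_2: α=0, β=4; u≡3, v≡1 (mod 8); ε(u)ε(v)=1·0, αω(v)=0·0, βω(u)=4·1; sum ≡ 0  ⇒  +1.
(a,b)_3: α=0, u≡2; β=-2, v≡1 (mod 3); (2|3)=-1, (1|3)=+1; sign (−1)^0·-1^-2·+1^0 = +1.
(a,b)_∞: sgn(-85)=−, sgn(-1295)=−, so -1.
|Ram(-85, -1295)| = 4, even; anisotropic at {5, 7, 17, ∞}.

[5, 7, 17, inf]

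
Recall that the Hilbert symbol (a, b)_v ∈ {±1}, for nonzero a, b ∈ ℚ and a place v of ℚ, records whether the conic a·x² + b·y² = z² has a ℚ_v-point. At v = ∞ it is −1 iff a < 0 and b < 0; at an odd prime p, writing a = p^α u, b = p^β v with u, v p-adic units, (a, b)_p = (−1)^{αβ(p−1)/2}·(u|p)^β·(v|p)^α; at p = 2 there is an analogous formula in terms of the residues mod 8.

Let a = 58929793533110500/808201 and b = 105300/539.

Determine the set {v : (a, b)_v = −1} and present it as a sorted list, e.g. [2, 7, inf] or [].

(a, b) ≡ (4860505, 143) mod (ℚ^×)²; places V = {2, 3, 5, 7, 11, 13, 29, 31, 37, 43, 47, ∞}.
(a,b)_11: α=4, u≡1; β=-1, v≡6 (mod 11); (1|11)=+1, (6|11)=-1; sign (−1)^0·+1^-1·-1^4 = +1.
(a,b)_37: α=1, u≡6; β=0, v≡14 (mod 37); (6|37)=-1, (14|37)=-1; sign (−1)^0·-1^0·-1^1 = -1.
(a,b)_31: α=-2, u≡15; β=0, v≡2 (mod 31); (15|31)=-1, (2|31)=+1; sign (−1)^0·-1^0·+1^-2 = +1.
(a,b)_2: α=2, β=2; u≡1, v≡7 (mod 8); ε(u)ε(v)=0·1, αω(v)=2·0, βω(u)=2·0; sum ≡ 0  ⇒  +1.
(a,b)_5: α=3, u≡4; β=2, v≡3 (mod 5); (4|5)=+1, (3|5)=-1; sign (−1)^0·+1^2·-1^3 = -1.
(a,b)_47: α=1, u≡23; β=0, v≡18 (mod 47); (23|47)=-1, (18|47)=+1; sign (−1)^0·-1^0·+1^1 = +1.
(a,b)_13: α=3, u≡6; β=1, v≡11 (mod 13); (6|13)=-1, (11|13)=-1; sign (−1)^0·-1^1·-1^3 = +1.
(a,b)_3: α=0, u≡1; β=4, v≡2 (mod 3); (1|3)=+1, (2|3)=-1; sign (−1)^0·+1^4·-1^0 = +1.
(a,b)_29: α=-2, u≡26; β=0, v≡12 (mod 29); (26|29)=-1, (12|29)=-1; sign (−1)^0·-1^0·-1^-2 = +1.
(a,b)_∞: sgn(4860505)=+, sgn(143)=+, so +1.
(a,b)_43: α=1, u≡13; β=0, v≡24 (mod 43); (13|43)=+1, (24|43)=+1; sign (−1)^0·+1^0·+1^1 = +1.
(a,b)_7: α=2, u≡3; β=-2, v≡5 (mod 7); (3|7)=-1, (5|7)=-1; sign (−1)^0·-1^-2·-1^2 = +1.
Ram(4860505, 143) = {5, 37}; no ℚ_5-point on the conic.

[5, 37]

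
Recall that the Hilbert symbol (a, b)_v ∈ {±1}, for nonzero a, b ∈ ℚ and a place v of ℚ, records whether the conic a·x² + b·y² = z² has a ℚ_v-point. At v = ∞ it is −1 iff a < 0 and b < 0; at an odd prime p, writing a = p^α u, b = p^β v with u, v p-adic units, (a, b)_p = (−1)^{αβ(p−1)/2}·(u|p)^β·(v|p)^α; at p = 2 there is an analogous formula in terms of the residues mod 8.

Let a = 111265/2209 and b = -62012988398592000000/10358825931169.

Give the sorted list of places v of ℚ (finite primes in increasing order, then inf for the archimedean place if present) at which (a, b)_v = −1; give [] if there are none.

[5, 7, 11, 17]

(a, b) ≡ (385, -3927) mod (ℚ^×)²; places V = {2, 3, 5, 7, 11, 17, 31, 47, ∞}.
(a,b)_2: α=0, β=16; u≡1, v≡1 (mod 8); ε(u)ε(v)=0·0, αω(v)=0·0, βω(u)=16·0; sum ≡ 0  ⇒  +1.
(a,b)_5: α=1, u≡2; β=6, v≡3 (mod 5); (2|5)=-1, (3|5)=-1; sign (−1)^0·-1^6·-1^1 = -1.
(a,b)_11: α=1, u≡8; β=3, v≡7 (mod 11); (8|11)=-1, (7|11)=-1; sign (−1)^1·-1^3·-1^1 = -1.
(a,b)_3: α=0, u≡1; β=3, v≡2 (mod 3); (1|3)=+1, (2|3)=-1; sign (−1)^0·+1^3·-1^0 = +1.
(a,b)_47: α=-2, u≡16; β=-6, v≡36 (mod 47); (16|47)=+1, (36|47)=+1; sign (−1)^0·+1^-6·+1^-2 = +1.
(a,b)_7: α=1, u≡3; β=3, v≡6 (mod 7); (3|7)=-1, (6|7)=-1; sign (−1)^1·-1^3·-1^1 = -1.
(a,b)_∞: sgn(385)=+, sgn(-3927)=−, so +1.
(a,b)_31: α=0, u≡24; β=-2, v≡1 (mod 31); (24|31)=-1, (1|31)=+1; sign (−1)^0·-1^-2·+1^0 = +1.
(a,b)_17: α=2, u≡6; β=3, v≡5 (mod 17); (6|17)=-1, (5|17)=-1; sign (−1)^0·-1^3·-1^2 = -1.
Ram(385, -3927) = {5, 7, 11, 17}; no ℚ_5-point on the conic.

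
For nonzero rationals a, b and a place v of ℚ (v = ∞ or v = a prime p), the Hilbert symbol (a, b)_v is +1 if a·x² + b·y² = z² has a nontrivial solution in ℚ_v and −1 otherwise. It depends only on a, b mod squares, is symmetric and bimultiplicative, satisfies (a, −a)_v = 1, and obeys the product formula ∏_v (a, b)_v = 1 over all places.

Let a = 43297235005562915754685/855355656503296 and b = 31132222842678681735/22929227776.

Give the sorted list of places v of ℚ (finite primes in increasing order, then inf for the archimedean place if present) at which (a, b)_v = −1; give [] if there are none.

[19, 29]

Mod squares: a ≡ 36685, b ≡ 697015. Check v ∈ {∞, 2, 3, 5, 7, 11, 13, 17, 19, 23, 29}.
v=29: a=29^1·(≡3), b=29^1·(≡20) mod 29; (3|29)=-1, (20|29)=+1; (−1)^{1·1·14}·(-1)^1·(+1)^1 = -1.
v=11: a=11^7·(≡8), b=11^5·(≡5) mod 11; (8|11)=-1, (5|11)=+1; (−1)^{7·5·5}·(-1)^5·(+1)^7 = +1.
v=7: a=7^2·(≡6), b=7^-2·(≡1) mod 7; (6|7)=-1, (1|7)=+1; (−1)^{2·-2·3}·(-1)^-2·(+1)^2 = +1.
v=23: a=23^1·(≡8), b=23^1·(≡17) mod 23; (8|23)=+1, (17|23)=-1; (−1)^{1·1·11}·(+1)^1·(-1)^1 = +1.
v=3: a=3^0·(≡1), b=3^4·(≡1) mod 3; (1|3)=+1, (1|3)=+1; (−1)^{0·4·1}·(+1)^4·(+1)^0 = +1.
v=∞: 36685 > 0 and 697015 > 0  ⇒  (a,b)_∞ = +1.
v=13: a=13^-8·(≡1), b=13^-4·(≡11) mod 13; (1|13)=+1, (11|13)=-1; (−1)^{-8·-4·6}·(+1)^-4·(-1)^-8 = +1.
v=17: a=17^2·(≡13), b=17^2·(≡13) mod 17; (13|17)=+1, (13|17)=+1; (−1)^{2·2·8}·(+1)^2·(+1)^2 = +1.
v=5: a=5^1·(≡2), b=5^1·(≡2) mod 5; (2|5)=-1, (2|5)=-1; (−1)^{1·1·2}·(-1)^1·(-1)^1 = +1.
v=2: v_2(a)=-20, v_2(b)=-14; units ≡ 5, 7 (mod 8); ε·ε+αω+βω = 0·1+-20·0+-14·1 ≡ 0  ⇒  (a,b)_2 = +1.
v=19: a=19^6·(≡2), b=19^5·(≡3) mod 19; (2|19)=-1, (3|19)=-1; (−1)^{6·5·9}·(-1)^5·(-1)^6 = -1.
Ram(36685, 697015) = {19, 29}; no ℚ_19-point on the conic.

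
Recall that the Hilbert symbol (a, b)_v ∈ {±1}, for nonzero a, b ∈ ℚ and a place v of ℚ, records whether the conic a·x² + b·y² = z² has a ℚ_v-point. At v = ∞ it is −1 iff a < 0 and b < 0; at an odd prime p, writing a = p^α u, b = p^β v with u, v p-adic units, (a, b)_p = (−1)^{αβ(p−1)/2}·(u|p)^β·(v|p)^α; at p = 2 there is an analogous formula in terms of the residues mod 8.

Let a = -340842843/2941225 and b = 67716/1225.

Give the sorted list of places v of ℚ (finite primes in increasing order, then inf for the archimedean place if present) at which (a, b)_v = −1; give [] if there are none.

(a, b) ≡ (-3, 209) mod (ℚ^×)²; places V = {2, 3, 5, 7, 11, 17, 19, ∞}.
(a,b)_5: α=-2, u≡3; β=-2, v≡4 (mod 5); (3|5)=-1, (4|5)=+1; sign (−1)^0·-1^-2·+1^-2 = +1.
(a,b)_17: α=2, u≡14; β=0, v≡5 (mod 17); (14|17)=-1, (5|17)=-1; sign (−1)^0·-1^0·-1^2 = +1.
(a,b)_2: α=0, β=2; u≡5, v≡1 (mod 8); ε(u)ε(v)=0·0, αω(v)=0·0, βω(u)=2·1; sum ≡ 0  ⇒  +1.
(a,b)_∞: sgn(-3)=−, sgn(209)=+, so +1.
(a,b)_11: α=2, u≡8; β=1, v≡10 (mod 11); (8|11)=-1, (10|11)=-1; sign (−1)^0·-1^1·-1^2 = -1.
(a,b)_7: α=-6, u≡4; β=-2, v≡3 (mod 7); (4|7)=+1, (3|7)=-1; sign (−1)^0·+1^-2·-1^-6 = +1.
(a,b)_19: α=2, u≡7; β=1, v≡16 (mod 19); (7|19)=+1, (16|19)=+1; sign (−1)^0·+1^1·+1^2 = +1.
(a,b)_3: α=3, u≡2; β=4, v≡2 (mod 3); (2|3)=-1, (2|3)=-1; sign (−1)^0·-1^4·-1^3 = -1.
Ram(-3, 209) = {3, 11}; no ℚ_3-point on the conic.

[3, 11]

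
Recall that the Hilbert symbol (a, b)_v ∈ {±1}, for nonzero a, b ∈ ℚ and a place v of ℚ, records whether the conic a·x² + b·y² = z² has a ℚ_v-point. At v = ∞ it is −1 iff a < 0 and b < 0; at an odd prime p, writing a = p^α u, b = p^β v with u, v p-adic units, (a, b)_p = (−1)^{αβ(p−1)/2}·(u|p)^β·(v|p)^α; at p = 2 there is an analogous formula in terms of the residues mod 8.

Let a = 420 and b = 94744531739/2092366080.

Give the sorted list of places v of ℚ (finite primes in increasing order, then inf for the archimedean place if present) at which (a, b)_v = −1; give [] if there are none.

[7, 11]

Mod squares: a ≡ 105, b ≡ 1155. Check v ∈ {∞, 2, 3, 5, 7, 11, 13, 31, 59}.
v=3: a=3^1·(≡2), b=3^-5·(≡1) mod 3; (2|3)=-1, (1|3)=+1; (−1)^{1·-5·1}·(-1)^-5·(+1)^1 = +1.
v=13: a=13^0·(≡4), b=13^2·(≡8) mod 13; (4|13)=+1, (8|13)=-1; (−1)^{0·2·6}·(+1)^2·(-1)^0 = +1.
v=5: a=5^1·(≡4), b=5^-1·(≡4) mod 5; (4|5)=+1, (4|5)=+1; (−1)^{1·-1·2}·(+1)^-1·(+1)^1 = +1.
v=31: a=31^0·(≡17), b=31^-2·(≡10) mod 31; (17|31)=-1, (10|31)=+1; (−1)^{0·-2·15}·(-1)^-2·(+1)^0 = +1.
v=11: a=11^0·(≡2), b=11^5·(≡10) mod 11; (2|11)=-1, (10|11)=-1; (−1)^{0·5·5}·(-1)^5·(-1)^0 = -1.
v=∞: 105 > 0 and 1155 > 0  ⇒  (a,b)_∞ = +1.
v=59: a=59^0·(≡7), b=59^2·(≡40) mod 59; (7|59)=+1, (40|59)=-1; (−1)^{0·2·29}·(+1)^2·(-1)^0 = +1.
v=2: v_2(a)=2, v_2(b)=-8; units ≡ 1, 3 (mod 8); ε·ε+αω+βω = 0·1+2·1+-8·0 ≡ 0  ⇒  (a,b)_2 = +1.
v=7: a=7^1·(≡4), b=7^-1·(≡1) mod 7; (4|7)=+1, (1|7)=+1; (−1)^{1·-1·3}·(+1)^-1·(+1)^1 = -1.
|Ram(105, 1155)| = 2, even; anisotropic at {7, 11}.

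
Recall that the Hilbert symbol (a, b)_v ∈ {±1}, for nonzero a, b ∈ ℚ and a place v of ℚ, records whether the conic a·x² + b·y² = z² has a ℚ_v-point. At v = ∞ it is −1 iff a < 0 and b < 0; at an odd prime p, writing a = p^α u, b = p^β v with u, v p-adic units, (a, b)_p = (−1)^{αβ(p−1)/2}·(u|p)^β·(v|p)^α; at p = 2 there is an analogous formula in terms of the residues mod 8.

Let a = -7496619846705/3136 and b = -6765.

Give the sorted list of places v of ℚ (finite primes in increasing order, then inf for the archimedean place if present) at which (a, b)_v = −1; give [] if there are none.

[2, 5, 11, 23, 29, 43, 53, inf]

(a, b) ≡ (-10283429145, -6765) mod (ℚ^×)²; places V = {2, 3, 5, 7, 11, 23, 29, 41, 43, 53, ∞}.
(a,b)_7: α=-2, u≡4; β=0, v≡4 (mod 7); (4|7)=+1, (4|7)=+1; sign (−1)^0·+1^0·+1^-2 = +1.
(a,b)_3: α=7, u≡2; β=1, v≡1 (mod 3); (2|3)=-1, (1|3)=+1; sign (−1)^1·-1^1·+1^7 = +1.
(a,b)_41: α=1, u≡4; β=1, v≡40 (mod 41); (4|41)=+1, (40|41)=+1; sign (−1)^0·+1^1·+1^1 = +1.
(a,b)_2: α=-6, β=0; u≡7, v≡3 (mod 8); ε(u)ε(v)=1·1, αω(v)=-6·1, βω(u)=0·0; sum ≡ 1  ⇒  -1.
(a,b)_11: α=1, u≡9; β=1, v≡1 (mod 11); (9|11)=+1, (1|11)=+1; sign (−1)^1·+1^1·+1^1 = -1.
(a,b)_23: α=1, u≡20; β=0, v≡20 (mod 23); (20|23)=-1, (20|23)=-1; sign (−1)^0·-1^0·-1^1 = -1.
(a,b)_29: α=1, u≡4; β=0, v≡21 (mod 29); (4|29)=+1, (21|29)=-1; sign (−1)^0·+1^0·-1^1 = -1.
(a,b)_∞: sgn(-10283429145)=−, sgn(-6765)=−, so -1.
(a,b)_5: α=1, u≡4; β=1, v≡2 (mod 5); (4|5)=+1, (2|5)=-1; sign (−1)^0·+1^1·-1^1 = -1.
(a,b)_53: α=1, u≡16; β=0, v≡19 (mod 53); (16|53)=+1, (19|53)=-1; sign (−1)^0·+1^0·-1^1 = -1.
(a,b)_43: α=1, u≡25; β=0, v≡29 (mod 43); (25|43)=+1, (29|43)=-1; sign (−1)^0·+1^0·-1^1 = -1.
|Ram(-10283429145, -6765)| = 8, even; anisotropic at {2, 5, 11, 23, 29, 43, 53, ∞}.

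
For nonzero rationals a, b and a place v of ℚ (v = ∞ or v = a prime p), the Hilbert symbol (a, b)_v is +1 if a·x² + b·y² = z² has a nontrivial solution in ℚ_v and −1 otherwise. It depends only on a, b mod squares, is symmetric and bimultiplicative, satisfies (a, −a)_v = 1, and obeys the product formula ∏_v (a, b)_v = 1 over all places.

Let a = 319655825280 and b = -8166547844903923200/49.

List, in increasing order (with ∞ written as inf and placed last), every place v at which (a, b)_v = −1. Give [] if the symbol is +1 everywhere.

[5, 23]

Mod squares: a ≡ 30, b ≡ -782. Check v ∈ {∞, 2, 3, 5, 7, 11, 17, 23}.
v=2: v_2(a)=7, v_2(b)=9; units ≡ 7, 1 (mod 8); ε·ε+αω+βω = 1·0+7·0+9·0 ≡ 0  ⇒  (a,b)_2 = +1.
v=11: a=11^2·(≡8), b=11^4·(≡8) mod 11; (8|11)=-1, (8|11)=-1; (−1)^{2·4·5}·(-1)^4·(-1)^2 = +1.
v=23: a=23^2·(≡17), b=23^3·(≡13) mod 23; (17|23)=-1, (13|23)=+1; (−1)^{2·3·11}·(-1)^3·(+1)^2 = -1.
v=3: a=3^3·(≡1), b=3^6·(≡1) mod 3; (1|3)=+1, (1|3)=+1; (−1)^{3·6·1}·(+1)^6·(+1)^3 = +1.
v=7: a=7^0·(≡1), b=7^-2·(≡2) mod 7; (1|7)=+1, (2|7)=+1; (−1)^{0·-2·3}·(+1)^-2·(+1)^0 = +1.
v=∞: 30 > 0 and -782 < 0  ⇒  (a,b)_∞ = +1.
v=5: a=5^1·(≡1), b=5^2·(≡3) mod 5; (1|5)=+1, (3|5)=-1; (−1)^{1·2·2}·(+1)^2·(-1)^1 = -1.
v=17: a=17^2·(≡15), b=17^3·(≡14) mod 17; (15|17)=+1, (14|17)=-1; (−1)^{2·3·8}·(+1)^3·(-1)^2 = +1.
Ram(30, -782) = {5, 23}; no ℚ_5-point on the conic.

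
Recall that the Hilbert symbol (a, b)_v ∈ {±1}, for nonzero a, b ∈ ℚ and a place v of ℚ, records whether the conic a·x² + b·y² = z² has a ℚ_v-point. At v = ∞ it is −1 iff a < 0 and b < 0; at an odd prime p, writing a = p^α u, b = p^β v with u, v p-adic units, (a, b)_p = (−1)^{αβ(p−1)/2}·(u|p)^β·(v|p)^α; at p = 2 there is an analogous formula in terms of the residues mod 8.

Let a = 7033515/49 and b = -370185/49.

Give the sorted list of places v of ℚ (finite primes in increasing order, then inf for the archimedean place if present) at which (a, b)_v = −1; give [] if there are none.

(a, b) ≡ (7033515, -370185) mod (ℚ^×)²; places V = {2, 3, 5, 7, 19, 23, 29, 37, ∞}.
(a,b)_∞: sgn(7033515)=+, sgn(-370185)=−, so +1.
(a,b)_5: α=1, u≡2; β=1, v≡2 (mod 5); (2|5)=-1, (2|5)=-1; sign (−1)^0·-1^1·-1^1 = +1.
(a,b)_29: α=1, u≡12; β=1, v≡7 (mod 29); (12|29)=-1, (7|29)=+1; sign (−1)^0·-1^1·+1^1 = -1.
(a,b)_3: α=1, u≡2; β=1, v≡1 (mod 3); (2|3)=-1, (1|3)=+1; sign (−1)^1·-1^1·+1^1 = +1.
(a,b)_23: α=1, u≡22; β=1, v≡17 (mod 23); (22|23)=-1, (17|23)=-1; sign (−1)^1·-1^1·-1^1 = -1.
(a,b)_19: α=1, u≡18; β=0, v≡1 (mod 19); (18|19)=-1, (1|19)=+1; sign (−1)^0·-1^0·+1^1 = +1.
(a,b)_7: α=-2, u≡6; β=-2, v≡3 (mod 7); (6|7)=-1, (3|7)=-1; sign (−1)^0·-1^-2·-1^-2 = +1.
(a,b)_2: α=0, β=0; u≡3, v≡7 (mod 8); ε(u)ε(v)=1·1, αω(v)=0·0, βω(u)=0·1; sum ≡ 1  ⇒  -1.
(a,b)_37: α=1, u≡33; β=1, v≡8 (mod 37); (33|37)=+1, (8|37)=-1; sign (−1)^0·+1^1·-1^1 = -1.
Ram(7033515, -370185) = {2, 23, 29, 37}; no ℚ_2-point on the conic.

[2, 23, 29, 37]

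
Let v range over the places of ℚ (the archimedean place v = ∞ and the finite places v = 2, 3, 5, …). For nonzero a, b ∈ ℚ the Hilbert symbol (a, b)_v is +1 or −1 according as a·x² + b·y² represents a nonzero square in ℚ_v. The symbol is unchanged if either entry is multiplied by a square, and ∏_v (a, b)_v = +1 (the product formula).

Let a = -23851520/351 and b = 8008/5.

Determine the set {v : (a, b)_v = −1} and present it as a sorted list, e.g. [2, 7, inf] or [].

Mod squares: a ≡ -30030, b ≡ 10010. Check v ∈ {∞, 2, 3, 5, 7, 11, 13}.
v=13: a=13^-1·(≡9), b=13^1·(≡1) mod 13; (9|13)=+1, (1|13)=+1; (−1)^{-1·1·6}·(+1)^1·(+1)^-1 = +1.
v=3: a=3^-3·(≡1), b=3^0·(≡2) mod 3; (1|3)=+1, (2|3)=-1; (−1)^{-3·0·1}·(+1)^0·(-1)^-3 = -1.
v=5: a=5^1·(≡1), b=5^-1·(≡3) mod 5; (1|5)=+1, (3|5)=-1; (−1)^{1·-1·2}·(+1)^-1·(-1)^1 = -1.
v=∞: -30030 < 0 and 10010 > 0  ⇒  (a,b)_∞ = +1.
v=2: v_2(a)=9, v_2(b)=3; units ≡ 1, 5 (mod 8); ε·ε+αω+βω = 0·0+9·1+3·0 ≡ 1  ⇒  (a,b)_2 = -1.
v=11: a=11^3·(≡1), b=11^1·(≡7) mod 11; (1|11)=+1, (7|11)=-1; (−1)^{3·1·5}·(+1)^1·(-1)^3 = +1.
v=7: a=7^1·(≡2), b=7^1·(≡2) mod 7; (2|7)=+1, (2|7)=+1; (−1)^{1·1·3}·(+1)^1·(+1)^1 = -1.
(-30030, 10010 / ℚ) ramifies at {2, 3, 5, 7}: a division algebra.

[2, 3, 5, 7]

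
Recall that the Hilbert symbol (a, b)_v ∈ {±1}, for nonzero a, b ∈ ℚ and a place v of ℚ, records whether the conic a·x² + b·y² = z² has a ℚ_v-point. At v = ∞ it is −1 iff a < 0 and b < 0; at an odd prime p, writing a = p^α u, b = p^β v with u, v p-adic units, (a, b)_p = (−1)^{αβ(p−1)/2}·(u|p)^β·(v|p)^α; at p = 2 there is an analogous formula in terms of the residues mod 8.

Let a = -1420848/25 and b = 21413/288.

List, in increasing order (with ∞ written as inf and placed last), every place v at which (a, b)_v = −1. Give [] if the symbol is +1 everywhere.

Mod squares: a ≡ -9867, b ≡ 874. Check v ∈ {∞, 2, 3, 5, 7, 11, 13, 19, 23}.
v=11: a=11^1·(≡9), b=11^0·(≡9) mod 11; (9|11)=+1, (9|11)=+1; (−1)^{1·0·5}·(+1)^0·(+1)^1 = +1.
v=7: a=7^0·(≡3), b=7^2·(≡3) mod 7; (3|7)=-1, (3|7)=-1; (−1)^{0·2·3}·(-1)^2·(-1)^0 = +1.
v=5: a=5^-2·(≡2), b=5^0·(≡1) mod 5; (2|5)=-1, (1|5)=+1; (−1)^{-2·0·2}·(-1)^0·(+1)^-2 = +1.
v=19: a=19^0·(≡8), b=19^1·(≡2) mod 19; (8|19)=-1, (2|19)=-1; (−1)^{0·1·9}·(-1)^1·(-1)^0 = -1.
v=2: v_2(a)=4, v_2(b)=-5; units ≡ 5, 5 (mod 8); ε·ε+αω+βω = 0·0+4·1+-5·1 ≡ 1  ⇒  (a,b)_2 = -1.
v=∞: -9867 < 0 and 874 > 0  ⇒  (a,b)_∞ = +1.
v=13: a=13^1·(≡5), b=13^0·(≡1) mod 13; (5|13)=-1, (1|13)=+1; (−1)^{1·0·6}·(-1)^0·(+1)^1 = +1.
v=3: a=3^3·(≡2), b=3^-2·(≡1) mod 3; (2|3)=-1, (1|3)=+1; (−1)^{3·-2·1}·(-1)^-2·(+1)^3 = +1.
v=23: a=23^1·(≡1), b=23^1·(≡22) mod 23; (1|23)=+1, (22|23)=-1; (−1)^{1·1·11}·(+1)^1·(-1)^1 = +1.
|Ram(-9867, 874)| = 2, even; anisotropic at {2, 19}.

[2, 19]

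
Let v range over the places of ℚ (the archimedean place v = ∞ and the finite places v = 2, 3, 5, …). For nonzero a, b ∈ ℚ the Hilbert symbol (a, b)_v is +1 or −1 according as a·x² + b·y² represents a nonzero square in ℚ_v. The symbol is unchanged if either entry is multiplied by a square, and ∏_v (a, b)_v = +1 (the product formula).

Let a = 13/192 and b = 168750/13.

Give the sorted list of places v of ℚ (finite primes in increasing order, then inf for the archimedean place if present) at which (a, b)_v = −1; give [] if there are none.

Mod squares: a ≡ 39, b ≡ 390. Check v ∈ {∞, 2, 3, 5, 13}.
v=2: v_2(a)=-6, v_2(b)=1; units ≡ 7, 3 (mod 8); ε·ε+αω+βω = 1·1+-6·1+1·0 ≡ 1  ⇒  (a,b)_2 = -1.
v=∞: 39 > 0 and 390 > 0  ⇒  (a,b)_∞ = +1.
v=3: a=3^-1·(≡1), b=3^3·(≡1) mod 3; (1|3)=+1, (1|3)=+1; (−1)^{-1·3·1}·(+1)^3·(+1)^-1 = -1.
v=5: a=5^0·(≡4), b=5^5·(≡3) mod 5; (4|5)=+1, (3|5)=-1; (−1)^{0·5·2}·(+1)^5·(-1)^0 = +1.
v=13: a=13^1·(≡4), b=13^-1·(≡10) mod 13; (4|13)=+1, (10|13)=+1; (−1)^{1·-1·6}·(+1)^-1·(+1)^1 = +1.
(39, 390 / ℚ) ramifies at {2, 3}: a division algebra.

[2, 3]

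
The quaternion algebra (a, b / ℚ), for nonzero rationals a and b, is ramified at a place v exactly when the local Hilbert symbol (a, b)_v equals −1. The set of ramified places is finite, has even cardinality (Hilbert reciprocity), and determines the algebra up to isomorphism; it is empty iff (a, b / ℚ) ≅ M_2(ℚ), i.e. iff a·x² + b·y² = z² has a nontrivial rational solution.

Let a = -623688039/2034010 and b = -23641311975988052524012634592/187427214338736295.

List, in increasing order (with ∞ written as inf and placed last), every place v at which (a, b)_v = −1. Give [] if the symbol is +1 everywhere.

Mod squares: a ≡ -390, b ≡ -4290. Check v ∈ {∞, 2, 3, 5, 7, 11, 13, 31, 41, 43}.
v=3: a=3^3·(≡2), b=3^11·(≡1) mod 3; (2|3)=-1, (1|3)=+1; (−1)^{3·11·1}·(-1)^11·(+1)^3 = +1.
v=13: a=13^1·(≡4), b=13^5·(≡6) mod 13; (4|13)=+1, (6|13)=-1; (−1)^{1·5·6}·(+1)^5·(-1)^1 = -1.
v=43: a=43^2·(≡1), b=43^8·(≡11) mod 43; (1|43)=+1, (11|43)=+1; (−1)^{2·8·21}·(+1)^8·(+1)^2 = +1.
v=41: a=41^-2·(≡9), b=41^-6·(≡34) mod 41; (9|41)=+1, (34|41)=-1; (−1)^{-2·-6·20}·(+1)^-6·(-1)^-2 = +1.
v=7: a=7^0·(≡2), b=7^-2·(≡4) mod 7; (2|7)=+1, (4|7)=+1; (−1)^{0·-2·3}·(+1)^-2·(+1)^0 = +1.
v=2: v_2(a)=-1, v_2(b)=5; units ≡ 5, 7 (mod 8); ε·ε+αω+βω = 0·1+-1·0+5·1 ≡ 1  ⇒  (a,b)_2 = -1.
v=11: a=11^-2·(≡2), b=11^-5·(≡6) mod 11; (2|11)=-1, (6|11)=-1; (−1)^{-2·-5·5}·(-1)^-5·(-1)^-2 = -1.
v=31: a=31^2·(≡29), b=31^2·(≡4) mod 31; (29|31)=-1, (4|31)=+1; (−1)^{2·2·15}·(-1)^2·(+1)^2 = +1.
v=5: a=5^-1·(≡3), b=5^-1·(≡2) mod 5; (3|5)=-1, (2|5)=-1; (−1)^{-1·-1·2}·(-1)^-1·(-1)^-1 = +1.
v=∞: -390 < 0 and -4290 < 0  ⇒  (a,b)_∞ = -1.
(-390, -4290 / ℚ) ramifies at {2, 11, 13, ∞}: a division algebra.

[2, 11, 13, inf]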